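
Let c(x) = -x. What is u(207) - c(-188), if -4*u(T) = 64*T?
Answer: -3500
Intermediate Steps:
u(T) = -16*T
u(207) - c(-188) = -16*207 - (-1)*(-188) = -3312 - 1*188 = -3312 - 188 = -3500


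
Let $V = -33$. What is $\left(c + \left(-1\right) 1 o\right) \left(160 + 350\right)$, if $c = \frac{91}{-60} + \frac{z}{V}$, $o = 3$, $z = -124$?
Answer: $- \frac{8517}{22} \approx -387.14$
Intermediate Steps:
$c = \frac{493}{220}$ ($c = \frac{91}{-60} - \frac{124}{-33} = 91 \left(- \frac{1}{60}\right) - - \frac{124}{33} = - \frac{91}{60} + \frac{124}{33} = \frac{493}{220} \approx 2.2409$)
$\left(c + \left(-1\right) 1 o\right) \left(160 + 350\right) = \left(\frac{493}{220} + \left(-1\right) 1 \cdot 3\right) \left(160 + 350\right) = \left(\frac{493}{220} - 3\right) 510 = \left(- \frac{167}{220}\right) 510 = - \frac{8517}{22}$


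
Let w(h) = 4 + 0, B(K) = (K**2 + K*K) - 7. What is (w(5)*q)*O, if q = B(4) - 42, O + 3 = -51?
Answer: 3672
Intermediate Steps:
O = -54 (O = -3 - 51 = -54)
B(K) = -7 + 2*K**2 (B(K) = (K**2 + K**2) - 7 = 2*K**2 - 7 = -7 + 2*K**2)
w(h) = 4
q = -17 (q = (-7 + 2*4**2) - 42 = (-7 + 2*16) - 42 = (-7 + 32) - 42 = 25 - 42 = -17)
(w(5)*q)*O = (4*(-17))*(-54) = -68*(-54) = 3672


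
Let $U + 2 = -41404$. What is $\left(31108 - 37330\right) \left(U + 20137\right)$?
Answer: $132335718$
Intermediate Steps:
$U = -41406$ ($U = -2 - 41404 = -41406$)
$\left(31108 - 37330\right) \left(U + 20137\right) = \left(31108 - 37330\right) \left(-41406 + 20137\right) = \left(-6222\right) \left(-21269\right) = 132335718$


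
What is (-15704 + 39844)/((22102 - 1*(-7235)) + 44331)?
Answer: 6035/18417 ≈ 0.32769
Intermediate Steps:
(-15704 + 39844)/((22102 - 1*(-7235)) + 44331) = 24140/((22102 + 7235) + 44331) = 24140/(29337 + 44331) = 24140/73668 = 24140*(1/73668) = 6035/18417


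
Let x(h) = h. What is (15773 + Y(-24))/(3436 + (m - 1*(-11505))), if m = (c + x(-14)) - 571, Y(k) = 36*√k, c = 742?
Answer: 15773/15098 + 36*I*√6/7549 ≈ 1.0447 + 0.011681*I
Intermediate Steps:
m = 157 (m = (742 - 14) - 571 = 728 - 571 = 157)
(15773 + Y(-24))/(3436 + (m - 1*(-11505))) = (15773 + 36*√(-24))/(3436 + (157 - 1*(-11505))) = (15773 + 36*(2*I*√6))/(3436 + (157 + 11505)) = (15773 + 72*I*√6)/(3436 + 11662) = (15773 + 72*I*√6)/15098 = (15773 + 72*I*√6)*(1/15098) = 15773/15098 + 36*I*√6/7549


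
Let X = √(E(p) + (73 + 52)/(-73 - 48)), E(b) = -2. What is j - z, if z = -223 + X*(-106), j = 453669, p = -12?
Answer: 453892 + 106*I*√367/11 ≈ 4.5389e+5 + 184.61*I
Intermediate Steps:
X = I*√367/11 (X = √(-2 + (73 + 52)/(-73 - 48)) = √(-2 + 125/(-121)) = √(-2 + 125*(-1/121)) = √(-2 - 125/121) = √(-367/121) = I*√367/11 ≈ 1.7416*I)
z = -223 - 106*I*√367/11 (z = -223 + (I*√367/11)*(-106) = -223 - 106*I*√367/11 ≈ -223.0 - 184.61*I)
j - z = 453669 - (-223 - 106*I*√367/11) = 453669 + (223 + 106*I*√367/11) = 453892 + 106*I*√367/11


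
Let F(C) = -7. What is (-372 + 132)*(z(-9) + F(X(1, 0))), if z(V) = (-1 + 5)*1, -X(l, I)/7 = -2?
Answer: 720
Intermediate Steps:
X(l, I) = 14 (X(l, I) = -7*(-2) = 14)
z(V) = 4 (z(V) = 4*1 = 4)
(-372 + 132)*(z(-9) + F(X(1, 0))) = (-372 + 132)*(4 - 7) = -240*(-3) = 720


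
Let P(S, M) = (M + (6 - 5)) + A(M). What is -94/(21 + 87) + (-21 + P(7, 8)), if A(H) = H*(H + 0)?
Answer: 2761/54 ≈ 51.130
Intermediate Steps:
A(H) = H² (A(H) = H*H = H²)
P(S, M) = 1 + M + M² (P(S, M) = (M + (6 - 5)) + M² = (M + 1) + M² = (1 + M) + M² = 1 + M + M²)
-94/(21 + 87) + (-21 + P(7, 8)) = -94/(21 + 87) + (-21 + (1 + 8 + 8²)) = -94/108 + (-21 + (1 + 8 + 64)) = (1/108)*(-94) + (-21 + 73) = -47/54 + 52 = 2761/54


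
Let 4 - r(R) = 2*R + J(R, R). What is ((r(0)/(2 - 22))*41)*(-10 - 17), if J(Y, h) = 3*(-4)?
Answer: 4428/5 ≈ 885.60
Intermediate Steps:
J(Y, h) = -12
r(R) = 16 - 2*R (r(R) = 4 - (2*R - 12) = 4 - (-12 + 2*R) = 4 + (12 - 2*R) = 16 - 2*R)
((r(0)/(2 - 22))*41)*(-10 - 17) = (((16 - 2*0)/(2 - 22))*41)*(-10 - 17) = (((16 + 0)/(-20))*41)*(-27) = ((16*(-1/20))*41)*(-27) = -⅘*41*(-27) = -164/5*(-27) = 4428/5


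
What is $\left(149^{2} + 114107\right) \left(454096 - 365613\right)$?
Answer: $12060940764$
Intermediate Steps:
$\left(149^{2} + 114107\right) \left(454096 - 365613\right) = \left(22201 + 114107\right) 88483 = 136308 \cdot 88483 = 12060940764$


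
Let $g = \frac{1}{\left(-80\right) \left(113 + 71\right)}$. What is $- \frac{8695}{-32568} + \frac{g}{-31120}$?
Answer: $\frac{21647072177}{81081292800} \approx 0.26698$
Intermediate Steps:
$g = - \frac{1}{14720}$ ($g = \frac{1}{\left(-80\right) 184} = \frac{1}{-14720} = - \frac{1}{14720} \approx -6.7935 \cdot 10^{-5}$)
$- \frac{8695}{-32568} + \frac{g}{-31120} = - \frac{8695}{-32568} - \frac{1}{14720 \left(-31120\right)} = \left(-8695\right) \left(- \frac{1}{32568}\right) - - \frac{1}{458086400} = \frac{8695}{32568} + \frac{1}{458086400} = \frac{21647072177}{81081292800}$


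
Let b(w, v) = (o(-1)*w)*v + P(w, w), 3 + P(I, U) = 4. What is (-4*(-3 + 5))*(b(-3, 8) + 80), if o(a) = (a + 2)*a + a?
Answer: -1032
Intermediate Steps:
P(I, U) = 1 (P(I, U) = -3 + 4 = 1)
o(a) = a + a*(2 + a) (o(a) = (2 + a)*a + a = a*(2 + a) + a = a + a*(2 + a))
b(w, v) = 1 - 2*v*w (b(w, v) = ((-(3 - 1))*w)*v + 1 = ((-1*2)*w)*v + 1 = (-2*w)*v + 1 = -2*v*w + 1 = 1 - 2*v*w)
(-4*(-3 + 5))*(b(-3, 8) + 80) = (-4*(-3 + 5))*((1 - 2*8*(-3)) + 80) = (-4*2)*((1 + 48) + 80) = -8*(49 + 80) = -8*129 = -1032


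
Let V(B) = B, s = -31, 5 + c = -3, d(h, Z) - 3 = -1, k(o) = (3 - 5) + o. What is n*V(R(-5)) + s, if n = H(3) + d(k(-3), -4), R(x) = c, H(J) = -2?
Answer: -31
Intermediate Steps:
k(o) = -2 + o
d(h, Z) = 2 (d(h, Z) = 3 - 1 = 2)
c = -8 (c = -5 - 3 = -8)
R(x) = -8
n = 0 (n = -2 + 2 = 0)
n*V(R(-5)) + s = 0*(-8) - 31 = 0 - 31 = -31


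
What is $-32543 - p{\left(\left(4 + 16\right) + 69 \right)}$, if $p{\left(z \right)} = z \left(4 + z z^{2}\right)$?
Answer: $-62775140$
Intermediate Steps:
$p{\left(z \right)} = z \left(4 + z^{3}\right)$
$-32543 - p{\left(\left(4 + 16\right) + 69 \right)} = -32543 - \left(\left(4 + 16\right) + 69\right) \left(4 + \left(\left(4 + 16\right) + 69\right)^{3}\right) = -32543 - \left(20 + 69\right) \left(4 + \left(20 + 69\right)^{3}\right) = -32543 - 89 \left(4 + 89^{3}\right) = -32543 - 89 \left(4 + 704969\right) = -32543 - 89 \cdot 704973 = -32543 - 62742597 = -62775140$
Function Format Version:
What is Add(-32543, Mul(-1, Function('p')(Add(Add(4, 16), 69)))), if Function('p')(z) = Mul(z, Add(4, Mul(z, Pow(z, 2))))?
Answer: -62775140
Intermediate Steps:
Function('p')(z) = Mul(z, Add(4, Pow(z, 3)))
Add(-32543, Mul(-1, Function('p')(Add(Add(4, 16), 69)))) = Add(-32543, Mul(-1, Mul(Add(Add(4, 16), 69), Add(4, Pow(Add(Add(4, 16), 69), 3))))) = Add(-32543, Mul(-1, Mul(Add(20, 69), Add(4, Pow(Add(20, 69), 3))))) = Add(-32543, Mul(-1, Mul(89, Add(4, Pow(89, 3))))) = Add(-32543, Mul(-1, Mul(89, Add(4, 704969)))) = Add(-32543, Mul(-1, Mul(89, 704973))) = Add(-32543, Mul(-1, 62742597)) = Add(-32543, -62742597) = -62775140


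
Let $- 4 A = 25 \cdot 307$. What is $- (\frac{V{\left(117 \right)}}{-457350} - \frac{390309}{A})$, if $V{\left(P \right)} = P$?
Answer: $- \frac{1904081031}{9360430} \approx -203.42$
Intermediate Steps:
$A = - \frac{7675}{4}$ ($A = - \frac{25 \cdot 307}{4} = \left(- \frac{1}{4}\right) 7675 = - \frac{7675}{4} \approx -1918.8$)
$- (\frac{V{\left(117 \right)}}{-457350} - \frac{390309}{A}) = - (\frac{117}{-457350} - \frac{390309}{- \frac{7675}{4}}) = - (117 \left(- \frac{1}{457350}\right) - - \frac{1561236}{7675}) = - (- \frac{39}{152450} + \frac{1561236}{7675}) = \left(-1\right) \frac{1904081031}{9360430} = - \frac{1904081031}{9360430}$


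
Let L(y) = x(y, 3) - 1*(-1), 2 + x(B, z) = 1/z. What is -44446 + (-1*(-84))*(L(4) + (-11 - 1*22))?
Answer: -47274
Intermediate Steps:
x(B, z) = -2 + 1/z
L(y) = -⅔ (L(y) = (-2 + 1/3) - 1*(-1) = (-2 + ⅓) + 1 = -5/3 + 1 = -⅔)
-44446 + (-1*(-84))*(L(4) + (-11 - 1*22)) = -44446 + (-1*(-84))*(-⅔ + (-11 - 1*22)) = -44446 + 84*(-⅔ + (-11 - 22)) = -44446 + 84*(-⅔ - 33) = -44446 + 84*(-101/3) = -44446 - 2828 = -47274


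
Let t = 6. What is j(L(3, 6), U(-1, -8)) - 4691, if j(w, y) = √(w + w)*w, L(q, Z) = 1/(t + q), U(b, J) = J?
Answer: -4691 + √2/27 ≈ -4690.9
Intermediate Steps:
L(q, Z) = 1/(6 + q)
j(w, y) = √2*w^(3/2) (j(w, y) = √(2*w)*w = (√2*√w)*w = √2*w^(3/2))
j(L(3, 6), U(-1, -8)) - 4691 = √2*(1/(6 + 3))^(3/2) - 4691 = √2*(1/9)^(3/2) - 4691 = √2*(⅑)^(3/2) - 4691 = √2*(1/27) - 4691 = √2/27 - 4691 = -4691 + √2/27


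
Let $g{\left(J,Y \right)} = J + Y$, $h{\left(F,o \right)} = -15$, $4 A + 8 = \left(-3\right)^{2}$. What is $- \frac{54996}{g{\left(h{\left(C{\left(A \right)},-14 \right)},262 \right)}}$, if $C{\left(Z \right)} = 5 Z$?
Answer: $- \frac{54996}{247} \approx -222.66$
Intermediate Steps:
$A = \frac{1}{4}$ ($A = -2 + \frac{\left(-3\right)^{2}}{4} = -2 + \frac{1}{4} \cdot 9 = -2 + \frac{9}{4} = \frac{1}{4} \approx 0.25$)
$- \frac{54996}{g{\left(h{\left(C{\left(A \right)},-14 \right)},262 \right)}} = - \frac{54996}{-15 + 262} = - \frac{54996}{247}$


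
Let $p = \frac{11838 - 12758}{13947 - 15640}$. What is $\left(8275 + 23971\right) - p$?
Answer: $\frac{54591558}{1693} \approx 32245.0$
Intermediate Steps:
$p = \frac{920}{1693}$ ($p = - \frac{920}{-1693} = \left(-920\right) \left(- \frac{1}{1693}\right) = \frac{920}{1693} \approx 0.54341$)
$\left(8275 + 23971\right) - p = \left(8275 + 23971\right) - \frac{920}{1693} = 32246 - \frac{920}{1693} = \frac{54591558}{1693}$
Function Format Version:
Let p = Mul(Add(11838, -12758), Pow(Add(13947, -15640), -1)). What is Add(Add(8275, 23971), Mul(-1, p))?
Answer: Rational(54591558, 1693) ≈ 32245.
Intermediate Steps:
p = Rational(920, 1693) (p = Mul(-920, Pow(-1693, -1)) = Mul(-920, Rational(-1, 1693)) = Rational(920, 1693) ≈ 0.54341)
Add(Add(8275, 23971), Mul(-1, p)) = Add(Add(8275, 23971), Mul(-1, Rational(920, 1693))) = Add(32246, Rational(-920, 1693)) = Rational(54591558, 1693)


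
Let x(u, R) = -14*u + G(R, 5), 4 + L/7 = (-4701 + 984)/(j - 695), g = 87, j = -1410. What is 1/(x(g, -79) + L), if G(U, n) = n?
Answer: -2105/2586286 ≈ -0.00081391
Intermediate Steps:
L = -32921/2105 (L = -28 + 7*((-4701 + 984)/(-1410 - 695)) = -28 + 7*(-3717/(-2105)) = -28 + 7*(-3717*(-1/2105)) = -28 + 7*(3717/2105) = -28 + 26019/2105 = -32921/2105 ≈ -15.639)
x(u, R) = 5 - 14*u (x(u, R) = -14*u + 5 = 5 - 14*u)
1/(x(g, -79) + L) = 1/((5 - 14*87) - 32921/2105) = 1/((5 - 1218) - 32921/2105) = 1/(-1213 - 32921/2105) = 1/(-2586286/2105) = -2105/2586286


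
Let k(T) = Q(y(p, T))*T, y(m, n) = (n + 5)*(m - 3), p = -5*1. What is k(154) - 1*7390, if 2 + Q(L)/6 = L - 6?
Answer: -1190110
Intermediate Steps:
p = -5
y(m, n) = (-3 + m)*(5 + n) (y(m, n) = (5 + n)*(-3 + m) = (-3 + m)*(5 + n))
Q(L) = -48 + 6*L (Q(L) = -12 + 6*(L - 6) = -12 + 6*(-6 + L) = -12 + (-36 + 6*L) = -48 + 6*L)
k(T) = T*(-288 - 48*T) (k(T) = (-48 + 6*(-15 - 3*T + 5*(-5) - 5*T))*T = (-48 + 6*(-15 - 3*T - 25 - 5*T))*T = (-48 + 6*(-40 - 8*T))*T = (-48 + (-240 - 48*T))*T = (-288 - 48*T)*T = T*(-288 - 48*T))
k(154) - 1*7390 = -48*154*(6 + 154) - 1*7390 = -48*154*160 - 7390 = -1182720 - 7390 = -1190110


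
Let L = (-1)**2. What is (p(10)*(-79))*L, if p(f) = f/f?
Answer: -79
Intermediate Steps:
p(f) = 1
L = 1
(p(10)*(-79))*L = (1*(-79))*1 = -79*1 = -79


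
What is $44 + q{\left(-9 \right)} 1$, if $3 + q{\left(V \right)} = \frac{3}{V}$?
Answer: $\frac{122}{3} \approx 40.667$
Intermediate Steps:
$q{\left(V \right)} = -3 + \frac{3}{V}$
$44 + q{\left(-9 \right)} 1 = 44 + \left(-3 + \frac{3}{-9}\right) 1 = 44 + \left(-3 + 3 \left(- \frac{1}{9}\right)\right) 1 = 44 + \left(-3 - \frac{1}{3}\right) 1 = 44 - \frac{10}{3} = \frac{122}{3}$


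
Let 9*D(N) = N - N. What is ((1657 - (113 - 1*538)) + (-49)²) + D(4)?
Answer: 4483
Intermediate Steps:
D(N) = 0 (D(N) = (N - N)/9 = (⅑)*0 = 0)
((1657 - (113 - 1*538)) + (-49)²) + D(4) = ((1657 - (113 - 1*538)) + (-49)²) + 0 = ((1657 - (113 - 538)) + 2401) + 0 = ((1657 - 1*(-425)) + 2401) + 0 = ((1657 + 425) + 2401) + 0 = (2082 + 2401) + 0 = 4483 + 0 = 4483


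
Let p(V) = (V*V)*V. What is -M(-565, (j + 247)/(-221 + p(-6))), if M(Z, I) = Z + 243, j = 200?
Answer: 322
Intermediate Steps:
p(V) = V³ (p(V) = V²*V = V³)
M(Z, I) = 243 + Z
-M(-565, (j + 247)/(-221 + p(-6))) = -(243 - 565) = -1*(-322) = 322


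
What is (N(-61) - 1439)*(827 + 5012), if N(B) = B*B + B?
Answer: 12968419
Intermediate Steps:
N(B) = B + B² (N(B) = B² + B = B + B²)
(N(-61) - 1439)*(827 + 5012) = (-61*(1 - 61) - 1439)*(827 + 5012) = (-61*(-60) - 1439)*5839 = (3660 - 1439)*5839 = 2221*5839 = 12968419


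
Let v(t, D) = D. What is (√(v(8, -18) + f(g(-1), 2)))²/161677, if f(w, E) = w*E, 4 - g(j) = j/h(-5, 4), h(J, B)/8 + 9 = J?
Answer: -561/9053912 ≈ -6.1962e-5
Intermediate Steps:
h(J, B) = -72 + 8*J
g(j) = 4 + j/112 (g(j) = 4 - j/(-72 + 8*(-5)) = 4 - j/(-72 - 40) = 4 - j/(-112) = 4 - j*(-1)/112 = 4 - (-1)*j/112 = 4 + j/112)
f(w, E) = E*w
(√(v(8, -18) + f(g(-1), 2)))²/161677 = (√(-18 + 2*(4 + (1/112)*(-1))))²/161677 = (√(-18 + 2*(4 - 1/112)))²*(1/161677) = (√(-18 + 2*(447/112)))²*(1/161677) = (√(-18 + 447/56))²*(1/161677) = (√(-561/56))²*(1/161677) = (I*√7854/28)²*(1/161677) = -561/56*1/161677 = -561/9053912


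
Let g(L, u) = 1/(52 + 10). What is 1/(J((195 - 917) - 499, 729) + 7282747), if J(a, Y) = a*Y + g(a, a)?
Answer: 62/396343557 ≈ 1.5643e-7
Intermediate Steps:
g(L, u) = 1/62
J(a, Y) = 1/62 + Y*a (J(a, Y) = a*Y + 1/62 = Y*a + 1/62 = 1/62 + Y*a)
1/(J((195 - 917) - 499, 729) + 7282747) = 1/((1/62 + 729*((195 - 917) - 499)) + 7282747) = 1/((1/62 + 729*(-722 - 499)) + 7282747) = 1/((1/62 + 729*(-1221)) + 7282747) = 1/((1/62 - 890109) + 7282747) = 1/(-55186757/62 + 7282747) = 1/(396343557/62) = 62/396343557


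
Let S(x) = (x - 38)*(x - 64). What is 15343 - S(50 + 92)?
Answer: 7231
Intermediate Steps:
S(x) = (-64 + x)*(-38 + x) (S(x) = (-38 + x)*(-64 + x) = (-64 + x)*(-38 + x))
15343 - S(50 + 92) = 15343 - (2432 + (50 + 92)**2 - 102*(50 + 92)) = 15343 - (2432 + 142**2 - 102*142) = 15343 - (2432 + 20164 - 14484) = 15343 - 1*8112 = 15343 - 8112 = 7231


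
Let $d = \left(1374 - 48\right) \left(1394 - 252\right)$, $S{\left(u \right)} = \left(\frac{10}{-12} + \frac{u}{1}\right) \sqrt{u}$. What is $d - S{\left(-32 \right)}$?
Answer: $1514292 + \frac{394 i \sqrt{2}}{3} \approx 1.5143 \cdot 10^{6} + 185.73 i$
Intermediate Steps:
$S{\left(u \right)} = \sqrt{u} \left(- \frac{5}{6} + u\right)$ ($S{\left(u \right)} = \left(10 \left(- \frac{1}{12}\right) + u 1\right) \sqrt{u} = \left(- \frac{5}{6} + u\right) \sqrt{u} = \sqrt{u} \left(- \frac{5}{6} + u\right)$)
$d = 1514292$ ($d = 1326 \left(1394 - 252\right) = 1326 \cdot 1142 = 1514292$)
$d - S{\left(-32 \right)} = 1514292 - \sqrt{-32} \left(- \frac{5}{6} - 32\right) = 1514292 - 4 i \sqrt{2} \left(- \frac{197}{6}\right) = 1514292 - - \frac{394 i \sqrt{2}}{3} = 1514292 + \frac{394 i \sqrt{2}}{3}$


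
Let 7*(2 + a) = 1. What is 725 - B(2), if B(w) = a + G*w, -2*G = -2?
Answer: 5074/7 ≈ 724.86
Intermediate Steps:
a = -13/7 (a = -2 + (1/7)*1 = -2 + 1/7 = -13/7 ≈ -1.8571)
G = 1 (G = -1/2*(-2) = 1)
B(w) = -13/7 + w (B(w) = -13/7 + 1*w = -13/7 + w)
725 - B(2) = 725 - (-13/7 + 2) = 725 - 1*1/7 = 725 - 1/7 = 5074/7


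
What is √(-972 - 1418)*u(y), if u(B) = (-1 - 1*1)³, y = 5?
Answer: -8*I*√2390 ≈ -391.1*I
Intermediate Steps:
u(B) = -8 (u(B) = (-1 - 1)³ = (-2)³ = -8)
√(-972 - 1418)*u(y) = √(-972 - 1418)*(-8) = √(-2390)*(-8) = (I*√2390)*(-8) = -8*I*√2390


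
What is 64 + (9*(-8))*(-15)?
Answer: 1144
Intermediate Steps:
64 + (9*(-8))*(-15) = 64 - 72*(-15) = 64 + 1080 = 1144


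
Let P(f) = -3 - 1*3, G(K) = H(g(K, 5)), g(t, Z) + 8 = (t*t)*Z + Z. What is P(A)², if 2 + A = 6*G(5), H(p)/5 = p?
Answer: 36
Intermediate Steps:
g(t, Z) = -8 + Z + Z*t² (g(t, Z) = -8 + ((t*t)*Z + Z) = -8 + (t²*Z + Z) = -8 + (Z*t² + Z) = -8 + (Z + Z*t²) = -8 + Z + Z*t²)
H(p) = 5*p
G(K) = -15 + 25*K² (G(K) = 5*(-8 + 5 + 5*K²) = 5*(-3 + 5*K²) = -15 + 25*K²)
A = 3658 (A = -2 + 6*(-15 + 25*5²) = -2 + 6*(-15 + 25*25) = -2 + 6*(-15 + 625) = -2 + 6*610 = -2 + 3660 = 3658)
P(f) = -6 (P(f) = -3 - 3 = -6)
P(A)² = (-6)² = 36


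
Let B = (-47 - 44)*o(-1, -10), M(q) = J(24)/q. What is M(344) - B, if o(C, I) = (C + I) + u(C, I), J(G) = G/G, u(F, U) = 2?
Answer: -281735/344 ≈ -819.00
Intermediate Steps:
J(G) = 1
o(C, I) = 2 + C + I (o(C, I) = (C + I) + 2 = 2 + C + I)
M(q) = 1/q
B = 819 (B = (-47 - 44)*(2 - 1 - 10) = -91*(-9) = 819)
M(344) - B = 1/344 - 1*819 = 1/344 - 819 = -281735/344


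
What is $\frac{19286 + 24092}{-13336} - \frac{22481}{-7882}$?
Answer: $- \frac{10524695}{26278588} \approx -0.4005$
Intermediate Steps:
$\frac{19286 + 24092}{-13336} - \frac{22481}{-7882} = 43378 \left(- \frac{1}{13336}\right) - - \frac{22481}{7882} = - \frac{21689}{6668} + \frac{22481}{7882} = - \frac{10524695}{26278588}$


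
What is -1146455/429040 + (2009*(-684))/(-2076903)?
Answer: -39811287525/19801654736 ≈ -2.0105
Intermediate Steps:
-1146455/429040 + (2009*(-684))/(-2076903) = -1146455*1/429040 - 1374156*(-1/2076903) = -229291/85808 + 152684/230767 = -39811287525/19801654736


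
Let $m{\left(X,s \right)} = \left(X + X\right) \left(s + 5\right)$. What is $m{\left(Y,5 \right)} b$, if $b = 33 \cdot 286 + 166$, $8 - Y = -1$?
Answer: $1728720$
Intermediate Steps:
$Y = 9$ ($Y = 8 - -1 = 8 + 1 = 9$)
$m{\left(X,s \right)} = 2 X \left(5 + s\right)$
$b = 9604$ ($b = 9438 + 166 = 9604$)
$m{\left(Y,5 \right)} b = 2 \cdot 9 \left(5 + 5\right) 9604 = 2 \cdot 9 \cdot 10 \cdot 9604 = 180 \cdot 9604 = 1728720$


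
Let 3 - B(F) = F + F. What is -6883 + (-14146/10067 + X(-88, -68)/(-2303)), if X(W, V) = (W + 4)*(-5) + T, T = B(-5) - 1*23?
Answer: -159614249491/23184301 ≈ -6884.6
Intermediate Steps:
B(F) = 3 - 2*F (B(F) = 3 - (F + F) = 3 - 2*F)
T = -10 (T = (3 - 2*(-5)) - 1*23 = (3 + 10) - 23 = 13 - 23 = -10)
X(W, V) = -30 - 5*W (X(W, V) = (W + 4)*(-5) - 10 = (4 + W)*(-5) - 10 = (-20 - 5*W) - 10 = -30 - 5*W)
-6883 + (-14146/10067 + X(-88, -68)/(-2303)) = -6883 + (-14146/10067 + (-30 - 5*(-88))/(-2303)) = -6883 + (-14146*1/10067 + (-30 + 440)*(-1/2303)) = -6883 + (-14146/10067 + 410*(-1/2303)) = -6883 + (-14146/10067 - 410/2303) = -6883 - 36705708/23184301 = -159614249491/23184301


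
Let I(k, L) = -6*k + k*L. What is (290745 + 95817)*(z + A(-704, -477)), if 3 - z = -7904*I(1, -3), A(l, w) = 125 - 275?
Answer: -27555299046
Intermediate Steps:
A(l, w) = -150
I(k, L) = -6*k + L*k
z = -71133 (z = 3 - (-7904)*1*(-6 - 3) = 3 - (-7904)*1*(-9) = 3 - (-7904)*(-9) = 3 - 1*71136 = 3 - 71136 = -71133)
(290745 + 95817)*(z + A(-704, -477)) = (290745 + 95817)*(-71133 - 150) = 386562*(-71283) = -27555299046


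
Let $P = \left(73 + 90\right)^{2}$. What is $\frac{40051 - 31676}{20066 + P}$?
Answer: $\frac{1675}{9327} \approx 0.17959$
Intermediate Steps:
$P = 26569$ ($P = 163^{2} = 26569$)
$\frac{40051 - 31676}{20066 + P} = \frac{40051 - 31676}{20066 + 26569} = \frac{8375}{46635} = 8375 \cdot \frac{1}{46635} = \frac{1675}{9327}$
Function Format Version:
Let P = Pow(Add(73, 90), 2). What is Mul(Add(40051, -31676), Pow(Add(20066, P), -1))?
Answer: Rational(1675, 9327) ≈ 0.17959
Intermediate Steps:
P = 26569 (P = Pow(163, 2) = 26569)
Mul(Add(40051, -31676), Pow(Add(20066, P), -1)) = Mul(Add(40051, -31676), Pow(Add(20066, 26569), -1)) = Mul(8375, Pow(46635, -1)) = Mul(8375, Rational(1, 46635)) = Rational(1675, 9327)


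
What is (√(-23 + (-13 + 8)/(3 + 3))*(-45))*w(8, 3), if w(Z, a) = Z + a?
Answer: -165*I*√858/2 ≈ -2416.6*I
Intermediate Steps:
(√(-23 + (-13 + 8)/(3 + 3))*(-45))*w(8, 3) = (√(-23 + (-13 + 8)/(3 + 3))*(-45))*(8 + 3) = (√(-23 - 5/6)*(-45))*11 = (√(-23 - 5*⅙)*(-45))*11 = (√(-23 - ⅚)*(-45))*11 = (√(-143/6)*(-45))*11 = ((I*√858/6)*(-45))*11 = -15*I*√858/2*11 = -165*I*√858/2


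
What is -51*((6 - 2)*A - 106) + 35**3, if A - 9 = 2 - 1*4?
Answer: 46853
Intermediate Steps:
A = 7 (A = 9 + (2 - 1*4) = 9 + (2 - 4) = 9 - 2 = 7)
-51*((6 - 2)*A - 106) + 35**3 = -51*((6 - 2)*7 - 106) + 35**3 = -51*(4*7 - 106) + 42875 = -51*(28 - 106) + 42875 = -51*(-78) + 42875 = 3978 + 42875 = 46853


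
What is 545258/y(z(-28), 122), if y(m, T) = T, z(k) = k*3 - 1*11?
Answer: 272629/61 ≈ 4469.3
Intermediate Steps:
z(k) = -11 + 3*k (z(k) = 3*k - 11 = -11 + 3*k)
545258/y(z(-28), 122) = 545258/122 = 545258*(1/122) = 272629/61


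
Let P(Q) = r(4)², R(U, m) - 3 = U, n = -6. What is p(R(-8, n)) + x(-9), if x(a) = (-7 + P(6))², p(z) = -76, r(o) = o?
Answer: 5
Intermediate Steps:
R(U, m) = 3 + U
P(Q) = 16 (P(Q) = 4² = 16)
x(a) = 81 (x(a) = (-7 + 16)² = 9² = 81)
p(R(-8, n)) + x(-9) = -76 + 81 = 5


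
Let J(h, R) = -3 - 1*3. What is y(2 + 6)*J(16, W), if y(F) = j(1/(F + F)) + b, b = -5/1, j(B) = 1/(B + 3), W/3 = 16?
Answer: 1374/49 ≈ 28.041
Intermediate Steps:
W = 48 (W = 3*16 = 48)
j(B) = 1/(3 + B)
b = -5 (b = -5*1 = -5)
J(h, R) = -6 (J(h, R) = -3 - 3 = -6)
y(F) = -5 + 1/(3 + 1/(2*F)) (y(F) = 1/(3 + 1/(F + F)) - 5 = 1/(3 + 1/(2*F)) - 5 = -5 + 1/(3 + 1/(2*F)))
y(2 + 6)*J(16, W) = ((-5 - 28*(2 + 6))/(1 + 6*(2 + 6)))*(-6) = ((-5 - 28*8)/(1 + 6*8))*(-6) = ((-5 - 224)/(1 + 48))*(-6) = (-229/49)*(-6) = ((1/49)*(-229))*(-6) = -229/49*(-6) = 1374/49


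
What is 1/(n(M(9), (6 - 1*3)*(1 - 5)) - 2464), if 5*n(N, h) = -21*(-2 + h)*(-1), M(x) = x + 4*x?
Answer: -5/12614 ≈ -0.00039638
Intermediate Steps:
M(x) = 5*x
n(N, h) = -42/5 + 21*h/5 (n(N, h) = (-21*(-2 + h)*(-1))/5 = (-21*(2 - h))/5 = (-42 + 21*h)/5 = -42/5 + 21*h/5)
1/(n(M(9), (6 - 1*3)*(1 - 5)) - 2464) = 1/((-42/5 + 21*((6 - 1*3)*(1 - 5))/5) - 2464) = 1/((-42/5 + 21*((6 - 3)*(-4))/5) - 2464) = 1/((-42/5 + 21*(3*(-4))/5) - 2464) = 1/((-42/5 + (21/5)*(-12)) - 2464) = 1/((-42/5 - 252/5) - 2464) = 1/(-294/5 - 2464) = 1/(-12614/5) = -5/12614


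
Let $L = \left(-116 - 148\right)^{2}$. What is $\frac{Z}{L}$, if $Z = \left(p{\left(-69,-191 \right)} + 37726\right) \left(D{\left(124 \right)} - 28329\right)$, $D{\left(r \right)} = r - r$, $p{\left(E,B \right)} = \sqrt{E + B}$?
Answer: $- \frac{178123309}{11616} - \frac{9443 i \sqrt{65}}{11616} \approx -15334.0 - 6.5541 i$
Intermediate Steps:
$p{\left(E,B \right)} = \sqrt{B + E}$
$D{\left(r \right)} = 0$
$L = 69696$ ($L = \left(-264\right)^{2} = 69696$)
$Z = -1068739854 - 56658 i \sqrt{65}$ ($Z = \left(\sqrt{-191 - 69} + 37726\right) \left(0 - 28329\right) = \left(\sqrt{-260} + 37726\right) \left(-28329\right) = \left(2 i \sqrt{65} + 37726\right) \left(-28329\right) = \left(37726 + 2 i \sqrt{65}\right) \left(-28329\right) = -1068739854 - 56658 i \sqrt{65} \approx -1.0687 \cdot 10^{9} - 4.5679 \cdot 10^{5} i$)
$\frac{Z}{L} = \frac{-1068739854 - 56658 i \sqrt{65}}{69696} = \left(-1068739854 - 56658 i \sqrt{65}\right) \frac{1}{69696} = - \frac{178123309}{11616} - \frac{9443 i \sqrt{65}}{11616}$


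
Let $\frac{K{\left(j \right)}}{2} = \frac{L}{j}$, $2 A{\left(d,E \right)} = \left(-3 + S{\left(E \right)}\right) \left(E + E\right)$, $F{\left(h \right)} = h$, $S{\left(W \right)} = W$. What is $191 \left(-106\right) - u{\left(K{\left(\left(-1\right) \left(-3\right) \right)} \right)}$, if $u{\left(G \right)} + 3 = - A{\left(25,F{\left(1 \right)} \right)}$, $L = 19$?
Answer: $-20245$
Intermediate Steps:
$A{\left(d,E \right)} = E \left(-3 + E\right)$ ($A{\left(d,E \right)} = \frac{\left(-3 + E\right) \left(E + E\right)}{2} = \frac{\left(-3 + E\right) 2 E}{2} = \frac{2 E \left(-3 + E\right)}{2} = E \left(-3 + E\right)$)
$K{\left(j \right)} = \frac{38}{j}$ ($K{\left(j \right)} = 2 \frac{19}{j} = \frac{38}{j}$)
$u{\left(G \right)} = -1$ ($u{\left(G \right)} = -3 - 1 \left(-3 + 1\right) = -3 - 1 \left(-2\right) = -3 - -2 = -3 + 2 = -1$)
$191 \left(-106\right) - u{\left(K{\left(\left(-1\right) \left(-3\right) \right)} \right)} = 191 \left(-106\right) - -1 = -20246 + 1 = -20245$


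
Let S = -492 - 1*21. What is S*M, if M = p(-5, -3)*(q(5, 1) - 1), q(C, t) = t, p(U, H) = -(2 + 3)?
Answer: 0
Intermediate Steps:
p(U, H) = -5 (p(U, H) = -1*5 = -5)
S = -513 (S = -492 - 21 = -513)
M = 0 (M = -5*(1 - 1) = -5*0 = 0)
S*M = -513*0 = 0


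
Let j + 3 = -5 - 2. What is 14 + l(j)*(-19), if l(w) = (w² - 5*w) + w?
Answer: -2646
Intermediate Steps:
j = -10 (j = -3 + (-5 - 2) = -3 - 7 = -10)
l(w) = w² - 4*w
14 + l(j)*(-19) = 14 - 10*(-4 - 10)*(-19) = 14 - 10*(-14)*(-19) = 14 + 140*(-19) = 14 - 2660 = -2646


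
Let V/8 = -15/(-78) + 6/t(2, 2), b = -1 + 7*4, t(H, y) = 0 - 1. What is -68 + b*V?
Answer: -17192/13 ≈ -1322.5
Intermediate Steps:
t(H, y) = -1
b = 27 (b = -1 + 28 = 27)
V = -604/13 (V = 8*(-15/(-78) + 6/(-1)) = 8*(-15*(-1/78) + 6*(-1)) = 8*(5/26 - 6) = 8*(-151/26) = -604/13 ≈ -46.462)
-68 + b*V = -68 + 27*(-604/13) = -68 - 16308/13 = -17192/13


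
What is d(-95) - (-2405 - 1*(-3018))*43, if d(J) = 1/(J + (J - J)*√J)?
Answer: -2504106/95 ≈ -26359.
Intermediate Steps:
d(J) = 1/J (d(J) = 1/(J + 0*√J) = 1/(J + 0) = 1/J)
d(-95) - (-2405 - 1*(-3018))*43 = 1/(-95) - (-2405 - 1*(-3018))*43 = -1/95 - (-2405 + 3018)*43 = -1/95 - 613*43 = -1/95 - 1*26359 = -1/95 - 26359 = -2504106/95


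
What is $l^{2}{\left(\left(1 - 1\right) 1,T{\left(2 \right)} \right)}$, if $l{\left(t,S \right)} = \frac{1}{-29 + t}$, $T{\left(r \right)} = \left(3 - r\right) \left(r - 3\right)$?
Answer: $\frac{1}{841} \approx 0.0011891$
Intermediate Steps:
$T{\left(r \right)} = \left(-3 + r\right) \left(3 - r\right)$ ($T{\left(r \right)} = \left(3 - r\right) \left(-3 + r\right) = \left(-3 + r\right) \left(3 - r\right)$)
$l^{2}{\left(\left(1 - 1\right) 1,T{\left(2 \right)} \right)} = \left(\frac{1}{-29 + \left(1 - 1\right) 1}\right)^{2} = \left(\frac{1}{-29 + 0 \cdot 1}\right)^{2} = \left(\frac{1}{-29 + 0}\right)^{2} = \left(\frac{1}{-29}\right)^{2} = \left(- \frac{1}{29}\right)^{2} = \frac{1}{841}$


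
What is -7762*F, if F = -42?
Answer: 326004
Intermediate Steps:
-7762*F = -7762*(-42) = 326004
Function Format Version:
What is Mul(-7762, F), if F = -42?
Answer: 326004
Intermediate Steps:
Mul(-7762, F) = Mul(-7762, -42) = 326004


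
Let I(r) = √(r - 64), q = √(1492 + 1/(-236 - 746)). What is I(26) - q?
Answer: -√1438770426/982 + I*√38 ≈ -38.626 + 6.1644*I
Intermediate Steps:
q = √1438770426/982 (q = √(1492 + 1/(-982)) = √(1492 - 1/982) = √(1465143/982) = √1438770426/982 ≈ 38.626)
I(r) = √(-64 + r)
I(26) - q = √(-64 + 26) - √1438770426/982 = √(-38) - √1438770426/982 = I*√38 - √1438770426/982 = -√1438770426/982 + I*√38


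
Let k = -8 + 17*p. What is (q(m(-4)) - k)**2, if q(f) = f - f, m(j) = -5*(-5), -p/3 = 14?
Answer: 521284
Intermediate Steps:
p = -42 (p = -3*14 = -42)
m(j) = 25
q(f) = 0
k = -722 (k = -8 + 17*(-42) = -8 - 714 = -722)
(q(m(-4)) - k)**2 = (0 - 1*(-722))**2 = (0 + 722)**2 = 722**2 = 521284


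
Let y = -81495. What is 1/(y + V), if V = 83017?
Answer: 1/1522 ≈ 0.00065703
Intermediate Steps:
1/(y + V) = 1/(-81495 + 83017) = 1/1522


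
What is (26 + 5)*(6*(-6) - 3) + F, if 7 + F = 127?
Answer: -1089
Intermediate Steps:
F = 120 (F = -7 + 127 = 120)
(26 + 5)*(6*(-6) - 3) + F = (26 + 5)*(6*(-6) - 3) + 120 = 31*(-36 - 3) + 120 = 31*(-39) + 120 = -1209 + 120 = -1089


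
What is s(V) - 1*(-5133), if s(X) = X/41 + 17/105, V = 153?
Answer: 22114327/4305 ≈ 5136.9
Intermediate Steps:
s(X) = 17/105 + X/41 (s(X) = X*(1/41) + 17*(1/105) = X/41 + 17/105 = 17/105 + X/41)
s(V) - 1*(-5133) = (17/105 + (1/41)*153) - 1*(-5133) = (17/105 + 153/41) + 5133 = 16762/4305 + 5133 = 22114327/4305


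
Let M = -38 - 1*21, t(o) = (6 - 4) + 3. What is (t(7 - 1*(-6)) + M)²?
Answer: 2916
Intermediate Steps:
t(o) = 5 (t(o) = 2 + 3 = 5)
M = -59 (M = -38 - 21 = -59)
(t(7 - 1*(-6)) + M)² = (5 - 59)² = (-54)² = 2916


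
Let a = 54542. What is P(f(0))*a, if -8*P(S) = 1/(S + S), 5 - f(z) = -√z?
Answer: -27271/40 ≈ -681.78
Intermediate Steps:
f(z) = 5 + √z (f(z) = 5 - (-1)*√z = 5 + √z)
P(S) = -1/(16*S) (P(S) = -1/(8*(S + S)) = -1/(2*S)/8 = -1/(16*S))
P(f(0))*a = -1/(16*(5 + √0))*54542 = -1/(16*(5 + 0))*54542 = -1/16/5*54542 = -1/16*⅕*54542 = -1/80*54542 = -27271/40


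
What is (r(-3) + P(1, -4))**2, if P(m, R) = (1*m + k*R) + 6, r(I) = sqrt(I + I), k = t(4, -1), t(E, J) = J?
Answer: (11 + I*sqrt(6))**2 ≈ 115.0 + 53.889*I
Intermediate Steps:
k = -1
r(I) = sqrt(2)*sqrt(I) (r(I) = sqrt(2*I) = sqrt(2)*sqrt(I))
P(m, R) = 6 + m - R (P(m, R) = (1*m - R) + 6 = (m - R) + 6 = 6 + m - R)
(r(-3) + P(1, -4))**2 = (sqrt(2)*sqrt(-3) + (6 + 1 - 1*(-4)))**2 = (sqrt(2)*(I*sqrt(3)) + (6 + 1 + 4))**2 = (I*sqrt(6) + 11)**2 = (11 + I*sqrt(6))**2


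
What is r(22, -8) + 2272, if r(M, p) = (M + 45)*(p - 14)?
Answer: 798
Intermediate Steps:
r(M, p) = (-14 + p)*(45 + M) (r(M, p) = (45 + M)*(-14 + p) = (-14 + p)*(45 + M))
r(22, -8) + 2272 = (-630 - 14*22 + 45*(-8) + 22*(-8)) + 2272 = (-630 - 308 - 360 - 176) + 2272 = -1474 + 2272 = 798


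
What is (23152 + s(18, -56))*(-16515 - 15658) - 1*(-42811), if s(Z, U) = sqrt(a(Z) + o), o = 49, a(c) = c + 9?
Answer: -744826485 - 64346*sqrt(19) ≈ -7.4511e+8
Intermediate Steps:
a(c) = 9 + c
s(Z, U) = sqrt(58 + Z) (s(Z, U) = sqrt((9 + Z) + 49) = sqrt(58 + Z))
(23152 + s(18, -56))*(-16515 - 15658) - 1*(-42811) = (23152 + sqrt(58 + 18))*(-16515 - 15658) - 1*(-42811) = (23152 + sqrt(76))*(-32173) + 42811 = (23152 + 2*sqrt(19))*(-32173) + 42811 = (-744869296 - 64346*sqrt(19)) + 42811 = -744826485 - 64346*sqrt(19)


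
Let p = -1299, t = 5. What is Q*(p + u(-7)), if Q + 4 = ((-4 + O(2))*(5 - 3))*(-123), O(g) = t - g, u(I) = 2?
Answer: -313874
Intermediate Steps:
O(g) = 5 - g
Q = 242 (Q = -4 + ((-4 + (5 - 1*2))*(5 - 3))*(-123) = -4 + ((-4 + (5 - 2))*2)*(-123) = -4 + ((-4 + 3)*2)*(-123) = -4 - 1*2*(-123) = -4 - 2*(-123) = -4 + 246 = 242)
Q*(p + u(-7)) = 242*(-1299 + 2) = 242*(-1297) = -313874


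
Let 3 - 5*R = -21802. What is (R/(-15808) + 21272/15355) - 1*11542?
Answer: -2801341592659/242731840 ≈ -11541.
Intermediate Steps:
R = 4361 (R = 3/5 - 1/5*(-21802) = 3/5 + 21802/5 = 4361)
(R/(-15808) + 21272/15355) - 1*11542 = (4361/(-15808) + 21272/15355) - 1*11542 = (4361*(-1/15808) + 21272*(1/15355)) - 11542 = (-4361/15808 + 21272/15355) - 11542 = 269304621/242731840 - 11542 = -2801341592659/242731840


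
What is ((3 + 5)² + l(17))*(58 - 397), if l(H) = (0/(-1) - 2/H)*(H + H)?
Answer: -20340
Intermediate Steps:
l(H) = -4 (l(H) = (0*(-1) - 2/H)*(2*H) = (0 - 2/H)*(2*H) = (-2/H)*(2*H) = -4)
((3 + 5)² + l(17))*(58 - 397) = ((3 + 5)² - 4)*(58 - 397) = (8² - 4)*(-339) = (64 - 4)*(-339) = 60*(-339) = -20340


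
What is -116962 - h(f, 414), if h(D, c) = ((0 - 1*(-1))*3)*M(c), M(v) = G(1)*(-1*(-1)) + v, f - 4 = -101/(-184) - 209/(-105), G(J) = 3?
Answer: -118213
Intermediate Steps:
f = 126341/19320 (f = 4 + (-101/(-184) - 209/(-105)) = 4 + (-101*(-1/184) - 209*(-1/105)) = 4 + (101/184 + 209/105) = 4 + 49061/19320 = 126341/19320 ≈ 6.5394)
M(v) = 3 + v (M(v) = 3*(-1*(-1)) + v = 3*1 + v = 3 + v)
h(D, c) = 9 + 3*c (h(D, c) = ((0 - 1*(-1))*3)*(3 + c) = ((0 + 1)*3)*(3 + c) = (1*3)*(3 + c) = 3*(3 + c) = 9 + 3*c)
-116962 - h(f, 414) = -116962 - (9 + 3*414) = -116962 - (9 + 1242) = -116962 - 1*1251 = -116962 - 1251 = -118213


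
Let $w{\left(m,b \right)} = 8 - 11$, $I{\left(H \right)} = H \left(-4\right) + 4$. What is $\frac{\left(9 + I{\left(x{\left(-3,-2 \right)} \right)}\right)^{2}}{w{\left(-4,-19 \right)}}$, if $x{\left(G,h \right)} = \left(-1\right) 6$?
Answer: $- \frac{1369}{3} \approx -456.33$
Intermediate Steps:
$x{\left(G,h \right)} = -6$
$I{\left(H \right)} = 4 - 4 H$ ($I{\left(H \right)} = - 4 H + 4 = 4 - 4 H$)
$w{\left(m,b \right)} = -3$ ($w{\left(m,b \right)} = 8 - 11 = -3$)
$\frac{\left(9 + I{\left(x{\left(-3,-2 \right)} \right)}\right)^{2}}{w{\left(-4,-19 \right)}} = \frac{\left(9 + \left(4 - -24\right)\right)^{2}}{-3} = \left(9 + \left(4 + 24\right)\right)^{2} \left(- \frac{1}{3}\right) = \left(9 + 28\right)^{2} \left(- \frac{1}{3}\right) = 37^{2} \left(- \frac{1}{3}\right) = 1369 \left(- \frac{1}{3}\right) = - \frac{1369}{3}$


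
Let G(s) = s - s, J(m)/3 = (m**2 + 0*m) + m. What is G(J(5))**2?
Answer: 0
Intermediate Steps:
J(m) = 3*m + 3*m**2 (J(m) = 3*((m**2 + 0*m) + m) = 3*((m**2 + 0) + m) = 3*(m**2 + m) = 3*(m + m**2) = 3*m + 3*m**2)
G(s) = 0
G(J(5))**2 = 0**2 = 0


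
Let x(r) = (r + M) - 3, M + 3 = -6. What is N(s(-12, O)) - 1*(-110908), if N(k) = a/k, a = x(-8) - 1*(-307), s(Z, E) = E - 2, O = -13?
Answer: 1663333/15 ≈ 1.1089e+5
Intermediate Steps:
M = -9 (M = -3 - 6 = -9)
s(Z, E) = -2 + E
x(r) = -12 + r (x(r) = (r - 9) - 3 = (-9 + r) - 3 = -12 + r)
a = 287 (a = (-12 - 8) - 1*(-307) = -20 + 307 = 287)
N(k) = 287/k
N(s(-12, O)) - 1*(-110908) = 287/(-2 - 13) - 1*(-110908) = 287/(-15) + 110908 = 287*(-1/15) + 110908 = -287/15 + 110908 = 1663333/15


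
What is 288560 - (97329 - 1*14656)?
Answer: 205887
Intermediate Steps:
288560 - (97329 - 1*14656) = 288560 - (97329 - 14656) = 288560 - 1*82673 = 288560 - 82673 = 205887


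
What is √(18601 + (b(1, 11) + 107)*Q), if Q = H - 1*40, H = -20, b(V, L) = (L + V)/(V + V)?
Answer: √11821 ≈ 108.72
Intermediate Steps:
b(V, L) = (L + V)/(2*V) (b(V, L) = (L + V)/((2*V)) = (L + V)*(1/(2*V)) = (L + V)/(2*V))
Q = -60 (Q = -20 - 1*40 = -20 - 40 = -60)
√(18601 + (b(1, 11) + 107)*Q) = √(18601 + ((½)*(11 + 1)/1 + 107)*(-60)) = √(18601 + ((½)*1*12 + 107)*(-60)) = √(18601 + (6 + 107)*(-60)) = √(18601 + 113*(-60)) = √(18601 - 6780) = √11821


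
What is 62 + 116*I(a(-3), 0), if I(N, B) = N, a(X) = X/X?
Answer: 178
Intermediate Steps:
a(X) = 1
62 + 116*I(a(-3), 0) = 62 + 116*1 = 62 + 116 = 178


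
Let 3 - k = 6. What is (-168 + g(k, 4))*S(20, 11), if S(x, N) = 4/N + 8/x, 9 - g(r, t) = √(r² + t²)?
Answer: -6888/55 ≈ -125.24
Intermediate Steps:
k = -3 (k = 3 - 1*6 = 3 - 6 = -3)
g(r, t) = 9 - √(r² + t²)
(-168 + g(k, 4))*S(20, 11) = (-168 + (9 - √((-3)² + 4²)))*(4/11 + 8/20) = (-168 + (9 - √(9 + 16)))*(4*(1/11) + 8*(1/20)) = (-168 + (9 - √25))*(4/11 + ⅖) = (-168 + (9 - 1*5))*(42/55) = (-168 + (9 - 5))*(42/55) = (-168 + 4)*(42/55) = -164*42/55 = -6888/55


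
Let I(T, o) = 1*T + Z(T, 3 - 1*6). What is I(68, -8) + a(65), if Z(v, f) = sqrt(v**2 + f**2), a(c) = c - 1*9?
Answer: 124 + sqrt(4633) ≈ 192.07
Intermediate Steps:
a(c) = -9 + c (a(c) = c - 9 = -9 + c)
Z(v, f) = sqrt(f**2 + v**2)
I(T, o) = T + sqrt(9 + T**2) (I(T, o) = 1*T + sqrt((3 - 1*6)**2 + T**2) = T + sqrt((3 - 6)**2 + T**2) = T + sqrt((-3)**2 + T**2) = T + sqrt(9 + T**2))
I(68, -8) + a(65) = (68 + sqrt(9 + 68**2)) + (-9 + 65) = (68 + sqrt(9 + 4624)) + 56 = (68 + sqrt(4633)) + 56 = 124 + sqrt(4633)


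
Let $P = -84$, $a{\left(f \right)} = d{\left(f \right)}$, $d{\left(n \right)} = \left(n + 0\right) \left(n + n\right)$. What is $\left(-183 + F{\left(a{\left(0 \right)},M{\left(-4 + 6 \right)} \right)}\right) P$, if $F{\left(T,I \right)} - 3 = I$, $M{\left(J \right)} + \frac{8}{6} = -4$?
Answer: $15568$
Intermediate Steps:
$M{\left(J \right)} = - \frac{16}{3}$ ($M{\left(J \right)} = - \frac{4}{3} - 4 = - \frac{16}{3}$)
$d{\left(n \right)} = 2 n^{2}$ ($d{\left(n \right)} = n 2 n = 2 n^{2}$)
$a{\left(f \right)} = 2 f^{2}$
$F{\left(T,I \right)} = 3 + I$
$\left(-183 + F{\left(a{\left(0 \right)},M{\left(-4 + 6 \right)} \right)}\right) P = \left(-183 + \left(3 - \frac{16}{3}\right)\right) \left(-84\right) = \left(-183 - \frac{7}{3}\right) \left(-84\right) = \left(- \frac{556}{3}\right) \left(-84\right) = 15568$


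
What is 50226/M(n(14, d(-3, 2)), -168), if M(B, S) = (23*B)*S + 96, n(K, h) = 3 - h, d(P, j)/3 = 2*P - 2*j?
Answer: -8371/21236 ≈ -0.39419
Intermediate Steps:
d(P, j) = -6*j + 6*P (d(P, j) = 3*(2*P - 2*j) = 3*(-2*j + 2*P) = -6*j + 6*P)
M(B, S) = 96 + 23*B*S (M(B, S) = 23*B*S + 96 = 96 + 23*B*S)
50226/M(n(14, d(-3, 2)), -168) = 50226/(96 + 23*(3 - (-6*2 + 6*(-3)))*(-168)) = 50226/(96 + 23*(3 - (-12 - 18))*(-168)) = 50226/(96 + 23*(3 - 1*(-30))*(-168)) = 50226/(96 + 23*(3 + 30)*(-168)) = 50226/(96 + 23*33*(-168)) = 50226/(96 - 127512) = 50226/(-127416) = 50226*(-1/127416) = -8371/21236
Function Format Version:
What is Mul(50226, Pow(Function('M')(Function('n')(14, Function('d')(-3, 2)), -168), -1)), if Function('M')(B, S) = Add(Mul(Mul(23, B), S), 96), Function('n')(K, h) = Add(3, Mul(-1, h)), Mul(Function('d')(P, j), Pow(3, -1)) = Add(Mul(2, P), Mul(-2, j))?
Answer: Rational(-8371, 21236) ≈ -0.39419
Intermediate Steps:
Function('d')(P, j) = Add(Mul(-6, j), Mul(6, P)) (Function('d')(P, j) = Mul(3, Add(Mul(2, P), Mul(-2, j))) = Mul(3, Add(Mul(-2, j), Mul(2, P))) = Add(Mul(-6, j), Mul(6, P)))
Function('M')(B, S) = Add(96, Mul(23, B, S)) (Function('M')(B, S) = Add(Mul(23, B, S), 96) = Add(96, Mul(23, B, S)))
Mul(50226, Pow(Function('M')(Function('n')(14, Function('d')(-3, 2)), -168), -1)) = Mul(50226, Pow(Add(96, Mul(23, Add(3, Mul(-1, Add(Mul(-6, 2), Mul(6, -3)))), -168)), -1)) = Mul(50226, Pow(Add(96, Mul(23, Add(3, Mul(-1, Add(-12, -18))), -168)), -1)) = Mul(50226, Pow(Add(96, Mul(23, Add(3, Mul(-1, -30)), -168)), -1)) = Mul(50226, Pow(Add(96, Mul(23, Add(3, 30), -168)), -1)) = Mul(50226, Pow(Add(96, Mul(23, 33, -168)), -1)) = Mul(50226, Pow(Add(96, -127512), -1)) = Mul(50226, Pow(-127416, -1)) = Mul(50226, Rational(-1, 127416)) = Rational(-8371, 21236)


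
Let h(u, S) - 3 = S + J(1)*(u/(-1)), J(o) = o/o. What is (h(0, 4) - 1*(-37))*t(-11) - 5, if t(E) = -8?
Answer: -357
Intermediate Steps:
J(o) = 1
h(u, S) = 3 + S - u (h(u, S) = 3 + (S + 1*(u/(-1))) = 3 + (S + 1*(u*(-1))) = 3 + (S + 1*(-u)) = 3 + (S - u) = 3 + S - u)
(h(0, 4) - 1*(-37))*t(-11) - 5 = ((3 + 4 - 1*0) - 1*(-37))*(-8) - 5 = ((3 + 4 + 0) + 37)*(-8) - 5 = (7 + 37)*(-8) - 5 = 44*(-8) - 5 = -352 - 5 = -357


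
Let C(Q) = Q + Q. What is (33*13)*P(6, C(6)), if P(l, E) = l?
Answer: 2574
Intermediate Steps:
C(Q) = 2*Q
(33*13)*P(6, C(6)) = (33*13)*6 = 429*6 = 2574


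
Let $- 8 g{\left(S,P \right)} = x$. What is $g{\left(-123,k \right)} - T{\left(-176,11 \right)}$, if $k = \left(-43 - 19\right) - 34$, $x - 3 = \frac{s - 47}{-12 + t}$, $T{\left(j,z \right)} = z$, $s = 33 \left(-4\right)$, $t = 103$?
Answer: $- \frac{4051}{364} \approx -11.129$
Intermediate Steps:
$s = -132$
$x = \frac{94}{91}$ ($x = 3 + \frac{-132 - 47}{-12 + 103} = 3 - \frac{179}{91} = \frac{94}{91} \approx 1.033$)
$k = -96$ ($k = -62 - 34 = -96$)
$g{\left(S,P \right)} = - \frac{47}{364}$ ($g{\left(S,P \right)} = \left(- \frac{1}{8}\right) \frac{94}{91} = - \frac{47}{364}$)
$g{\left(-123,k \right)} - T{\left(-176,11 \right)} = - \frac{47}{364} - 11 = - \frac{4051}{364}$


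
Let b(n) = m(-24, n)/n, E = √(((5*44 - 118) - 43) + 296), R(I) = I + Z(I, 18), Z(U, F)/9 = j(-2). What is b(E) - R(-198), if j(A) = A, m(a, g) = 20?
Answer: 216 + 4*√355/71 ≈ 217.06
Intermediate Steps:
Z(U, F) = -18 (Z(U, F) = 9*(-2) = -18)
R(I) = -18 + I (R(I) = I - 18 = -18 + I)
E = √355 (E = √(((220 - 118) - 43) + 296) = √((102 - 43) + 296) = √(59 + 296) = √355 ≈ 18.841)
b(n) = 20/n
b(E) - R(-198) = 20/(√355) - (-18 - 198) = 20*(√355/355) - 1*(-216) = 4*√355/71 + 216 = 216 + 4*√355/71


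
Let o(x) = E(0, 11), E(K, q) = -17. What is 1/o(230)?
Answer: -1/17 ≈ -0.058824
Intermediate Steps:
o(x) = -17
1/o(230) = 1/(-17) = -1/17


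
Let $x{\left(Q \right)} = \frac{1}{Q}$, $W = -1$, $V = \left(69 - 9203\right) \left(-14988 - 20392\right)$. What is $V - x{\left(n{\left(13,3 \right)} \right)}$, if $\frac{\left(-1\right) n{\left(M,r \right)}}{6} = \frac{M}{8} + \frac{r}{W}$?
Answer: $\frac{10664310356}{33} \approx 3.2316 \cdot 10^{8}$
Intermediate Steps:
$V = 323160920$ ($V = \left(-9134\right) \left(-35380\right) = 323160920$)
$n{\left(M,r \right)} = 6 r - \frac{3 M}{4}$ ($n{\left(M,r \right)} = - 6 \left(\frac{M}{8} + \frac{r}{-1}\right) = - 6 \left(M \frac{1}{8} + r \left(-1\right)\right) = - 6 \left(\frac{M}{8} - r\right) = - 6 \left(- r + \frac{M}{8}\right) = 6 r - \frac{3 M}{4}$)
$V - x{\left(n{\left(13,3 \right)} \right)} = 323160920 - \frac{1}{6 \cdot 3 - \frac{39}{4}} = 323160920 - \frac{1}{18 - \frac{39}{4}} = 323160920 - \frac{1}{\frac{33}{4}} = 323160920 - \frac{4}{33} = \frac{10664310356}{33}$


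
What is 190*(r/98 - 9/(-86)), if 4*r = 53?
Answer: 384085/8428 ≈ 45.573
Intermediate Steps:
r = 53/4 (r = (¼)*53 = 53/4 ≈ 13.250)
190*(r/98 - 9/(-86)) = 190*((53/4)/98 - 9/(-86)) = 190*((53/4)*(1/98) - 9*(-1/86)) = 190*(53/392 + 9/86) = 190*(4043/16856) = 384085/8428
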